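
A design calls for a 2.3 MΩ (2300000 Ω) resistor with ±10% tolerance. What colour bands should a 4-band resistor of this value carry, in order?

2300000 Ω = 23 × 10^5.
2 → red
3 → orange
Multiplier 10^5 → green.
±10% tolerance → silver.

red, orange, green, silver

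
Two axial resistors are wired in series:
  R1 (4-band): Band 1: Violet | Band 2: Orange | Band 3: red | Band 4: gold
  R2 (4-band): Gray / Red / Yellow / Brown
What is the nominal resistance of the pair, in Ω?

827300 Ω

R1: violet, orange → 73; red ×10^2 → 7300 Ω.
R2: grey, red → 82; yellow ×10^4 → 820000 Ω.
Series: 7300 + 820000 = 827300 Ω.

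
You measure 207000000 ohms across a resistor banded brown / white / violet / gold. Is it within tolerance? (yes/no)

no

Brown → 1 (first significant figure)
White → 9 (second significant figure)
Violet → ×10^7 multiplier
Gold → ±5% tolerance
19 × 10000000 = 190000000 Ω
Allowed range: 180500000 Ω to 199500000 Ω.
207000000 ohms lies outside that range.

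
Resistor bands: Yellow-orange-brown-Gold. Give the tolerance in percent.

The last band, gold, is the tolerance band.
Gold corresponds to ±5%.

±5%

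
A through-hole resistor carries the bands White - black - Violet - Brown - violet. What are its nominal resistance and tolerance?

9070 Ω ±0.1%

White → 9 (first significant figure)
Black → 0 (second significant figure)
Violet → 7 (third significant figure)
Brown → ×10 multiplier
Violet → ±0.1% tolerance
907 × 10 = 9070 Ω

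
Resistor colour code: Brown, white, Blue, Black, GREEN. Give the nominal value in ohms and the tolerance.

196 Ω ±0.5%

Brown → 1 (first significant figure)
White → 9 (second significant figure)
Blue → 6 (third significant figure)
Black → ×1 multiplier
Green → ±0.5% tolerance
196 × 1 = 196 Ω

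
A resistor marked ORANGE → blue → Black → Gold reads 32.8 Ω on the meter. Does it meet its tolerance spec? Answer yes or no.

Orange → 3 (first significant figure)
Blue → 6 (second significant figure)
Black → ×1 multiplier
Gold → ±5% tolerance
36 × 1 = 36 Ω
Allowed range: 34.2 Ω to 37.8 Ω.
32.8 Ω lies outside that range.

no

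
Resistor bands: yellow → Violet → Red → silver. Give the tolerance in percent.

The last band, silver, is the tolerance band.
Silver corresponds to ±10%.

±10%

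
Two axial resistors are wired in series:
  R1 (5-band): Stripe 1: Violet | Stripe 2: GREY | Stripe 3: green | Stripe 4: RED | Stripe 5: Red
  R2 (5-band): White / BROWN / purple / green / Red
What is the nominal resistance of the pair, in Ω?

R1: violet, grey, green → 785; red ×10^2 → 78500 Ω.
R2: white, brown, violet → 917; green ×10^5 → 91700000 Ω.
Series: 78500 + 91700000 = 91778500 Ω.

91778500 Ω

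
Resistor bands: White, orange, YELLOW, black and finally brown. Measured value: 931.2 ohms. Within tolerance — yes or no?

yes

White → 9 (first significant figure)
Orange → 3 (second significant figure)
Yellow → 4 (third significant figure)
Black → ×1 multiplier
Brown → ±1% tolerance
934 × 1 = 934 Ω
Allowed range: 924.66 Ω to 943.34 Ω.
931.2 ohms lies inside that range.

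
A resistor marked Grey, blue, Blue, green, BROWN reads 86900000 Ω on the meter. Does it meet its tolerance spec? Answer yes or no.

Grey → 8 (first significant figure)
Blue → 6 (second significant figure)
Blue → 6 (third significant figure)
Green → ×10^5 multiplier
Brown → ±1% tolerance
866 × 100000 = 86600000 Ω
Allowed range: 85734000 Ω to 87466000 Ω.
86900000 Ω lies inside that range.

yes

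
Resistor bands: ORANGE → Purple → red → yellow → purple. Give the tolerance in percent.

±0.1%

The last band, violet, is the tolerance band.
Violet corresponds to ±0.1%.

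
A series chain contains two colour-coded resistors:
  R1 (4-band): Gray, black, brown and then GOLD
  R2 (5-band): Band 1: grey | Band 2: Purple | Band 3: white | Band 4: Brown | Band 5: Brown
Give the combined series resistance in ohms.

R1: grey, black → 80; brown ×10 → 800 Ω.
R2: grey, violet, white → 879; brown ×10 → 8790 Ω.
Series: 800 + 8790 = 9590 Ω.

9590 Ω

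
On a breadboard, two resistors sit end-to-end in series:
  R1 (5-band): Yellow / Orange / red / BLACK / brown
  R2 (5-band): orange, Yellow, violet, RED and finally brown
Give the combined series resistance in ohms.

35132 Ω

R1: yellow, orange, red → 432; black ×1 → 432 Ω.
R2: orange, yellow, violet → 347; red ×10^2 → 34700 Ω.
Series: 432 + 34700 = 35132 Ω.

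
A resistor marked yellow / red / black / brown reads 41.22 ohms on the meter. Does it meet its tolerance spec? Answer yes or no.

Yellow → 4 (first significant figure)
Red → 2 (second significant figure)
Black → ×1 multiplier
Brown → ±1% tolerance
42 × 1 = 42 Ω
Allowed range: 41.58 Ω to 42.42 Ω.
41.22 ohms lies outside that range.

no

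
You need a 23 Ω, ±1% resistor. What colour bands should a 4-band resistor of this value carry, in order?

23 Ω = 23 × 10^0.
2 → red
3 → orange
Multiplier 10^0 → black.
±1% tolerance → brown.

red, orange, black, brown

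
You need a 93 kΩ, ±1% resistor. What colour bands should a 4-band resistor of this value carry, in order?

white, orange, orange, brown

93000 Ω = 93 × 10^3.
9 → white
3 → orange
Multiplier 10^3 → orange.
±1% tolerance → brown.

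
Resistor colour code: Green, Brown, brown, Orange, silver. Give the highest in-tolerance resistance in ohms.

Green → 5 (first significant figure)
Brown → 1 (second significant figure)
Brown → 1 (third significant figure)
Orange → ×10^3 multiplier
Silver → ±10% tolerance
511 × 1000 = 511000 Ω
Highest = 511000 × (1 + 10/100) = 562100 Ω.

562100 Ω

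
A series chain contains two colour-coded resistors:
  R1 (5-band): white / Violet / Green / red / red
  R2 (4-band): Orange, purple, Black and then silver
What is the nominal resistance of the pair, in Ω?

R1: white, violet, green → 975; red ×10^2 → 97500 Ω.
R2: orange, violet → 37; black ×1 → 37 Ω.
Series: 97500 + 37 = 97537 Ω.

97537 Ω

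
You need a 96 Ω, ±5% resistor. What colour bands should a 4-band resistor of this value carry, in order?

96 Ω = 96 × 10^0.
9 → white
6 → blue
Multiplier 10^0 → black.
±5% tolerance → gold.

white, blue, black, gold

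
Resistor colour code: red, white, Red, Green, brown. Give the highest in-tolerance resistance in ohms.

Red → 2 (first significant figure)
White → 9 (second significant figure)
Red → 2 (third significant figure)
Green → ×10^5 multiplier
Brown → ±1% tolerance
292 × 100000 = 29200000 Ω
Highest = 29200000 × (1 + 1/100) = 29492000 Ω.

29492000 Ω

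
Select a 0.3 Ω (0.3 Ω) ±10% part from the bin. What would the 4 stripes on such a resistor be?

0.3 Ω = 30 × 10^-2.
3 → orange
0 → black
Multiplier 10^-2 → silver.
±10% tolerance → silver.

orange, black, silver, silver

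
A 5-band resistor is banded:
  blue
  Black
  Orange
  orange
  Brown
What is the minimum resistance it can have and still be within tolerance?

Blue → 6 (first significant figure)
Black → 0 (second significant figure)
Orange → 3 (third significant figure)
Orange → ×10^3 multiplier
Brown → ±1% tolerance
603 × 1000 = 603000 Ω
Minimum = 603000 × (1 − 1/100) = 596970 Ω.

596970 Ω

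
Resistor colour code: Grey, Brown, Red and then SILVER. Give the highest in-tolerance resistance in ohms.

Grey → 8 (first significant figure)
Brown → 1 (second significant figure)
Red → ×10^2 multiplier
Silver → ±10% tolerance
81 × 100 = 8100 Ω
Highest = 8100 × (1 + 10/100) = 8910 Ω.

8910 Ω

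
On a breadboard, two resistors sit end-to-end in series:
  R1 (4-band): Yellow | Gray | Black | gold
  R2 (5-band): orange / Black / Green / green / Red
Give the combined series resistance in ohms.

R1: yellow, grey → 48; black ×1 → 48 Ω.
R2: orange, black, green → 305; green ×10^5 → 30500000 Ω.
Series: 48 + 30500000 = 30500048 Ω.

30500048 Ω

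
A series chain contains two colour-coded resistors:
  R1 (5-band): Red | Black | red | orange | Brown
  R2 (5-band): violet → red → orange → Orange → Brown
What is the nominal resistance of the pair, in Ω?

R1: red, black, red → 202; orange ×10^3 → 202000 Ω.
R2: violet, red, orange → 723; orange ×10^3 → 723000 Ω.
Series: 202000 + 723000 = 925000 Ω.

925000 Ω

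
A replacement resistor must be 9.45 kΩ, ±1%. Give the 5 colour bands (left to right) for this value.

9450 Ω = 945 × 10^1.
9 → white
4 → yellow
5 → green
Multiplier 10^1 → brown.
±1% tolerance → brown.

white, yellow, green, brown, brown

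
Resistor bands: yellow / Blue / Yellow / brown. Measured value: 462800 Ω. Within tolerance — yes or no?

yes

Yellow → 4 (first significant figure)
Blue → 6 (second significant figure)
Yellow → ×10^4 multiplier
Brown → ±1% tolerance
46 × 10000 = 460000 Ω
Allowed range: 455400 Ω to 464600 Ω.
462800 Ω lies inside that range.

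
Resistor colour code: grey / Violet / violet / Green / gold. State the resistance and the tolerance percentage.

Grey → 8 (first significant figure)
Violet → 7 (second significant figure)
Violet → 7 (third significant figure)
Green → ×10^5 multiplier
Gold → ±5% tolerance
877 × 100000 = 87700000 Ω

87700000 Ω ±5%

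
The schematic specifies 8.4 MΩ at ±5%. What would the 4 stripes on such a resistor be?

8400000 Ω = 84 × 10^5.
8 → grey
4 → yellow
Multiplier 10^5 → green.
±5% tolerance → gold.

grey, yellow, green, gold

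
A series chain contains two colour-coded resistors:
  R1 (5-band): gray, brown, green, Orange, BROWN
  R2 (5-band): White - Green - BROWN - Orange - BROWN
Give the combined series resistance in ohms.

R1: grey, brown, green → 815; orange ×10^3 → 815000 Ω.
R2: white, green, brown → 951; orange ×10^3 → 951000 Ω.
Series: 815000 + 951000 = 1766000 Ω.

1766000 Ω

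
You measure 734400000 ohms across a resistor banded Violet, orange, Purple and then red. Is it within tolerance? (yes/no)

Violet → 7 (first significant figure)
Orange → 3 (second significant figure)
Violet → ×10^7 multiplier
Red → ±2% tolerance
73 × 10000000 = 730000000 Ω
Allowed range: 715400000 Ω to 744600000 Ω.
734400000 ohms lies inside that range.

yes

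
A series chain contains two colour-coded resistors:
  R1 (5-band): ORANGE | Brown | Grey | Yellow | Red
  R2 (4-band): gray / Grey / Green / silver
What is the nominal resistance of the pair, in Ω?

11980000 Ω

R1: orange, brown, grey → 318; yellow ×10^4 → 3180000 Ω.
R2: grey, grey → 88; green ×10^5 → 8800000 Ω.
Series: 3180000 + 8800000 = 11980000 Ω.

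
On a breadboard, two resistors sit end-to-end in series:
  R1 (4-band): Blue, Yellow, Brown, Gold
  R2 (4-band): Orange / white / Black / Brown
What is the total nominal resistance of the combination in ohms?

R1: blue, yellow → 64; brown ×10 → 640 Ω.
R2: orange, white → 39; black ×1 → 39 Ω.
Series: 640 + 39 = 679 Ω.

679 Ω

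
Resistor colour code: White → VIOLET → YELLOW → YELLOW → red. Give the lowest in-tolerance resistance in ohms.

9545200 Ω

White → 9 (first significant figure)
Violet → 7 (second significant figure)
Yellow → 4 (third significant figure)
Yellow → ×10^4 multiplier
Red → ±2% tolerance
974 × 10000 = 9740000 Ω
Lowest = 9740000 × (1 − 2/100) = 9545200 Ω.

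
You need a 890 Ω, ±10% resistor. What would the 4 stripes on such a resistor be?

grey, white, brown, silver

890 Ω = 89 × 10^1.
8 → grey
9 → white
Multiplier 10^1 → brown.
±10% tolerance → silver.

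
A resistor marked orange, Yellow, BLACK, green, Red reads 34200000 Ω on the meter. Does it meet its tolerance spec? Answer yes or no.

Orange → 3 (first significant figure)
Yellow → 4 (second significant figure)
Black → 0 (third significant figure)
Green → ×10^5 multiplier
Red → ±2% tolerance
340 × 100000 = 34000000 Ω
Allowed range: 33320000 Ω to 34680000 Ω.
34200000 Ω lies inside that range.

yes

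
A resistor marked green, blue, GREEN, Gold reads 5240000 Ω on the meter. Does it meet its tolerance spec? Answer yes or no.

no

Green → 5 (first significant figure)
Blue → 6 (second significant figure)
Green → ×10^5 multiplier
Gold → ±5% tolerance
56 × 100000 = 5600000 Ω
Allowed range: 5320000 Ω to 5880000 Ω.
5240000 Ω lies outside that range.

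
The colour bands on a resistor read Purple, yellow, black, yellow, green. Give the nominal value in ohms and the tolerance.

Violet → 7 (first significant figure)
Yellow → 4 (second significant figure)
Black → 0 (third significant figure)
Yellow → ×10^4 multiplier
Green → ±0.5% tolerance
740 × 10000 = 7400000 Ω

7400000 Ω ±0.5%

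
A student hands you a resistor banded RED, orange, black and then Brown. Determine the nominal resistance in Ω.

Red → 2 (first significant figure)
Orange → 3 (second significant figure)
Black → ×1 multiplier
23 × 1 = 23 Ω

23 Ω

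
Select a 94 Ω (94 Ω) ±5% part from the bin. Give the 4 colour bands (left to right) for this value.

94 Ω = 94 × 10^0.
9 → white
4 → yellow
Multiplier 10^0 → black.
±5% tolerance → gold.

white, yellow, black, gold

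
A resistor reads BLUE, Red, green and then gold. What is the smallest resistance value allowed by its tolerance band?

Blue → 6 (first significant figure)
Red → 2 (second significant figure)
Green → ×10^5 multiplier
Gold → ±5% tolerance
62 × 100000 = 6200000 Ω
Smallest = 6200000 × (1 − 5/100) = 5890000 Ω.

5890000 Ω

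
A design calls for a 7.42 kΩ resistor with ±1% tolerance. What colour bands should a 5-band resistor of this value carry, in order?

violet, yellow, red, brown, brown

7420 Ω = 742 × 10^1.
7 → violet
4 → yellow
2 → red
Multiplier 10^1 → brown.
±1% tolerance → brown.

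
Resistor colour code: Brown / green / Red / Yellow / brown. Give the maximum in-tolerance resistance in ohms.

Brown → 1 (first significant figure)
Green → 5 (second significant figure)
Red → 2 (third significant figure)
Yellow → ×10^4 multiplier
Brown → ±1% tolerance
152 × 10000 = 1520000 Ω
Maximum = 1520000 × (1 + 1/100) = 1535200 Ω.

1535200 Ω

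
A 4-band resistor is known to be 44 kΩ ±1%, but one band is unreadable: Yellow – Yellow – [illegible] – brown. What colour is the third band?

orange

44000 Ω = 44 × 10^3.
The third band is the multiplier, 10^3, which is orange.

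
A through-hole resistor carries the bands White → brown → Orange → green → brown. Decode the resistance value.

White → 9 (first significant figure)
Brown → 1 (second significant figure)
Orange → 3 (third significant figure)
Green → ×10^5 multiplier
913 × 100000 = 91300000 Ω

91300000 Ω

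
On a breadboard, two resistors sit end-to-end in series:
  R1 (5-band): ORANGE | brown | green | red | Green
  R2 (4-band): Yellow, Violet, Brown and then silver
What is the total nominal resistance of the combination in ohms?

R1: orange, brown, green → 315; red ×10^2 → 31500 Ω.
R2: yellow, violet → 47; brown ×10 → 470 Ω.
Series: 31500 + 470 = 31970 Ω.

31970 Ω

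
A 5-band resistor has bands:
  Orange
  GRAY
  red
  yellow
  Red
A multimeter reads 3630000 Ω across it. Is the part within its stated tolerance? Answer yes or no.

Orange → 3 (first significant figure)
Grey → 8 (second significant figure)
Red → 2 (third significant figure)
Yellow → ×10^4 multiplier
Red → ±2% tolerance
382 × 10000 = 3820000 Ω
Allowed range: 3743600 Ω to 3896400 Ω.
3630000 Ω lies outside that range.

no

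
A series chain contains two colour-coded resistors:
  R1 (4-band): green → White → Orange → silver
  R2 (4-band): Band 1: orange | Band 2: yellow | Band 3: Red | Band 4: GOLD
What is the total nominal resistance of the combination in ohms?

62400 Ω

R1: green, white → 59; orange ×10^3 → 59000 Ω.
R2: orange, yellow → 34; red ×10^2 → 3400 Ω.
Series: 59000 + 3400 = 62400 Ω.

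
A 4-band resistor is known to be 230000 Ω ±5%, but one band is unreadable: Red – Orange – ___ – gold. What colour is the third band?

yellow

230000 Ω = 23 × 10^4.
The third band is the multiplier, 10^4, which is yellow.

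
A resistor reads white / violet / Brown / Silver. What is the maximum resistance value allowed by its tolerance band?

1067 Ω

White → 9 (first significant figure)
Violet → 7 (second significant figure)
Brown → ×10 multiplier
Silver → ±10% tolerance
97 × 10 = 970 Ω
Maximum = 970 × (1 + 10/100) = 1067 Ω.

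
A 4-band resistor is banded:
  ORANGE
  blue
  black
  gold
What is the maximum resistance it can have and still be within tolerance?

37.8 Ω

Orange → 3 (first significant figure)
Blue → 6 (second significant figure)
Black → ×1 multiplier
Gold → ±5% tolerance
36 × 1 = 36 Ω
Maximum = 36 × (1 + 5/100) = 37.8 Ω.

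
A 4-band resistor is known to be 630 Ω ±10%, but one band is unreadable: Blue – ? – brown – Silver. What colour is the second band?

630 Ω = 63 × 10^1.
The second band gives digit 3 of the significand, and 3 is orange.

orange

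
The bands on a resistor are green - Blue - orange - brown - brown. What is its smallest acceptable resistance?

5573.7 Ω

Green → 5 (first significant figure)
Blue → 6 (second significant figure)
Orange → 3 (third significant figure)
Brown → ×10 multiplier
Brown → ±1% tolerance
563 × 10 = 5630 Ω
Smallest = 5630 × (1 − 1/100) = 5573.7 Ω.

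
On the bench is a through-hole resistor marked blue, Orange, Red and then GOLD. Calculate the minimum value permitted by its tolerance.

Blue → 6 (first significant figure)
Orange → 3 (second significant figure)
Red → ×10^2 multiplier
Gold → ±5% tolerance
63 × 100 = 6300 Ω
Minimum = 6300 × (1 − 5/100) = 5985 Ω.

5985 Ω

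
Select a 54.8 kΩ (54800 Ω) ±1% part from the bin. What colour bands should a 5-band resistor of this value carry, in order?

54800 Ω = 548 × 10^2.
5 → green
4 → yellow
8 → grey
Multiplier 10^2 → red.
±1% tolerance → brown.

green, yellow, grey, red, brown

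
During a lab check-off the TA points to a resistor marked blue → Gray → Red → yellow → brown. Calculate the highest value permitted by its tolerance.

Blue → 6 (first significant figure)
Grey → 8 (second significant figure)
Red → 2 (third significant figure)
Yellow → ×10^4 multiplier
Brown → ±1% tolerance
682 × 10000 = 6820000 Ω
Highest = 6820000 × (1 + 1/100) = 6888200 Ω.

6888200 Ω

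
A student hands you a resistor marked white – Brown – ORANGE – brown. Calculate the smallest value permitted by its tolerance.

White → 9 (first significant figure)
Brown → 1 (second significant figure)
Orange → ×10^3 multiplier
Brown → ±1% tolerance
91 × 1000 = 91000 Ω
Smallest = 91000 × (1 − 1/100) = 90090 Ω.

90090 Ω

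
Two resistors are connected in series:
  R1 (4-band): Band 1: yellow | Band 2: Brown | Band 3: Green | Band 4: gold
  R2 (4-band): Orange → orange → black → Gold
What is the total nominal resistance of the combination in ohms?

R1: yellow, brown → 41; green ×10^5 → 4100000 Ω.
R2: orange, orange → 33; black ×1 → 33 Ω.
Series: 4100000 + 33 = 4100033 Ω.

4100033 Ω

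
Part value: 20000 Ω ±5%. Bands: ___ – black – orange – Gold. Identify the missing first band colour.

20000 Ω = 20 × 10^3.
The first band gives digit 2 of the significand, and 2 is red.

red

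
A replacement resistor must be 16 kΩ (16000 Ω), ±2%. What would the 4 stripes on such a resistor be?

brown, blue, orange, red

16000 Ω = 16 × 10^3.
1 → brown
6 → blue
Multiplier 10^3 → orange.
±2% tolerance → red.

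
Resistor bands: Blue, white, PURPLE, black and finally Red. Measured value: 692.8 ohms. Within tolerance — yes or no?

yes

Blue → 6 (first significant figure)
White → 9 (second significant figure)
Violet → 7 (third significant figure)
Black → ×1 multiplier
Red → ±2% tolerance
697 × 1 = 697 Ω
Allowed range: 683.06 Ω to 710.94 Ω.
692.8 ohms lies inside that range.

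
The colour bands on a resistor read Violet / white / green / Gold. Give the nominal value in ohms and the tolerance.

7900000 Ω ±5%

Violet → 7 (first significant figure)
White → 9 (second significant figure)
Green → ×10^5 multiplier
Gold → ±5% tolerance
79 × 100000 = 7900000 Ω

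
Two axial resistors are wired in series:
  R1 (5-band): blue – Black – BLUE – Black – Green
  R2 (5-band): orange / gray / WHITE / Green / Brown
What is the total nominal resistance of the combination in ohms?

38900606 Ω

R1: blue, black, blue → 606; black ×1 → 606 Ω.
R2: orange, grey, white → 389; green ×10^5 → 38900000 Ω.
Series: 606 + 38900000 = 38900606 Ω.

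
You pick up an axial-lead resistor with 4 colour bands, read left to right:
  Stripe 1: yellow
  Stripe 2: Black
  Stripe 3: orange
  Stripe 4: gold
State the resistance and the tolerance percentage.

Yellow → 4 (first significant figure)
Black → 0 (second significant figure)
Orange → ×10^3 multiplier
Gold → ±5% tolerance
40 × 1000 = 40000 Ω

40000 Ω ±5%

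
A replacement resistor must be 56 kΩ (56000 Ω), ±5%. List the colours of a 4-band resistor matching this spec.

56000 Ω = 56 × 10^3.
5 → green
6 → blue
Multiplier 10^3 → orange.
±5% tolerance → gold.

green, blue, orange, gold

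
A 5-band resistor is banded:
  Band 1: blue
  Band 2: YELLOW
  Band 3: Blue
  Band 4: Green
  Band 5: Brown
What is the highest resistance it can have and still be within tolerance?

Blue → 6 (first significant figure)
Yellow → 4 (second significant figure)
Blue → 6 (third significant figure)
Green → ×10^5 multiplier
Brown → ±1% tolerance
646 × 100000 = 64600000 Ω
Highest = 64600000 × (1 + 1/100) = 65246000 Ω.

65246000 Ω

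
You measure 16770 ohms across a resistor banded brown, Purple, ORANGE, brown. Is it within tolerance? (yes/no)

Brown → 1 (first significant figure)
Violet → 7 (second significant figure)
Orange → ×10^3 multiplier
Brown → ±1% tolerance
17 × 1000 = 17000 Ω
Allowed range: 16830 Ω to 17170 Ω.
16770 ohms lies outside that range.

no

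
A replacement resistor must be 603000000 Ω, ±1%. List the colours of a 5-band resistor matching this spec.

603000000 Ω = 603 × 10^6.
6 → blue
0 → black
3 → orange
Multiplier 10^6 → blue.
±1% tolerance → brown.

blue, black, orange, blue, brown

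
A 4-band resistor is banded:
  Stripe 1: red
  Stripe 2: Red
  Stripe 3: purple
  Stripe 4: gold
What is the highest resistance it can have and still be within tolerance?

231000000 Ω

Red → 2 (first significant figure)
Red → 2 (second significant figure)
Violet → ×10^7 multiplier
Gold → ±5% tolerance
22 × 10000000 = 220000000 Ω
Highest = 220000000 × (1 + 5/100) = 231000000 Ω.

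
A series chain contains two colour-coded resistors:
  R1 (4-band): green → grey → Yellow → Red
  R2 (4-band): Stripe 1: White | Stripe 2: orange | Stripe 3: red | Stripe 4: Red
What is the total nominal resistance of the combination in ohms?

R1: green, grey → 58; yellow ×10^4 → 580000 Ω.
R2: white, orange → 93; red ×10^2 → 9300 Ω.
Series: 580000 + 9300 = 589300 Ω.

589300 Ω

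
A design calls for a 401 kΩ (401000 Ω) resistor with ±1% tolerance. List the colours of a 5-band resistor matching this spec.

401000 Ω = 401 × 10^3.
4 → yellow
0 → black
1 → brown
Multiplier 10^3 → orange.
±1% tolerance → brown.

yellow, black, brown, orange, brown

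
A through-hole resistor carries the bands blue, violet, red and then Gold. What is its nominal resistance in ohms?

6700 Ω

Blue → 6 (first significant figure)
Violet → 7 (second significant figure)
Red → ×10^2 multiplier
67 × 100 = 6700 Ω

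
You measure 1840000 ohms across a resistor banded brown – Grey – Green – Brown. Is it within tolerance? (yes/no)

Brown → 1 (first significant figure)
Grey → 8 (second significant figure)
Green → ×10^5 multiplier
Brown → ±1% tolerance
18 × 100000 = 1800000 Ω
Allowed range: 1782000 Ω to 1818000 Ω.
1840000 ohms lies outside that range.

no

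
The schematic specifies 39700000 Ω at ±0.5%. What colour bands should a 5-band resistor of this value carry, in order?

orange, white, violet, green, green

39700000 Ω = 397 × 10^5.
3 → orange
9 → white
7 → violet
Multiplier 10^5 → green.
±0.5% tolerance → green.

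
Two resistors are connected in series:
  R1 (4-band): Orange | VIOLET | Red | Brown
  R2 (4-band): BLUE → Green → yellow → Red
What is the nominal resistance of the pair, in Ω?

653700 Ω

R1: orange, violet → 37; red ×10^2 → 3700 Ω.
R2: blue, green → 65; yellow ×10^4 → 650000 Ω.
Series: 3700 + 650000 = 653700 Ω.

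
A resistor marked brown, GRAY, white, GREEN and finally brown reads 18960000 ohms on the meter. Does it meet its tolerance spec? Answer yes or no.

yes

Brown → 1 (first significant figure)
Grey → 8 (second significant figure)
White → 9 (third significant figure)
Green → ×10^5 multiplier
Brown → ±1% tolerance
189 × 100000 = 18900000 Ω
Allowed range: 18711000 Ω to 19089000 Ω.
18960000 ohms lies inside that range.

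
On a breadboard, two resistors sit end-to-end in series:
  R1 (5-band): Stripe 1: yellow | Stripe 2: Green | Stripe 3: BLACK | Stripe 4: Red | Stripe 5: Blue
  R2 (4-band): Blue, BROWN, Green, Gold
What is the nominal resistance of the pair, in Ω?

6145000 Ω

R1: yellow, green, black → 450; red ×10^2 → 45000 Ω.
R2: blue, brown → 61; green ×10^5 → 6100000 Ω.
Series: 45000 + 6100000 = 6145000 Ω.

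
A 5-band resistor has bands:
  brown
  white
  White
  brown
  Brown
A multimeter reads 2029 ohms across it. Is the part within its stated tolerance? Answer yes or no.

Brown → 1 (first significant figure)
White → 9 (second significant figure)
White → 9 (third significant figure)
Brown → ×10 multiplier
Brown → ±1% tolerance
199 × 10 = 1990 Ω
Allowed range: 1970.1 Ω to 2009.9 Ω.
2029 ohms lies outside that range.

no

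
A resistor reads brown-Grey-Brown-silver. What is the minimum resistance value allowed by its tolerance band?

162 Ω

Brown → 1 (first significant figure)
Grey → 8 (second significant figure)
Brown → ×10 multiplier
Silver → ±10% tolerance
18 × 10 = 180 Ω
Minimum = 180 × (1 − 10/100) = 162 Ω.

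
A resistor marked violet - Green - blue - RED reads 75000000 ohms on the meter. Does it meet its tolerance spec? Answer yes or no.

yes

Violet → 7 (first significant figure)
Green → 5 (second significant figure)
Blue → ×10^6 multiplier
Red → ±2% tolerance
75 × 1000000 = 75000000 Ω
Allowed range: 73500000 Ω to 76500000 Ω.
75000000 ohms lies inside that range.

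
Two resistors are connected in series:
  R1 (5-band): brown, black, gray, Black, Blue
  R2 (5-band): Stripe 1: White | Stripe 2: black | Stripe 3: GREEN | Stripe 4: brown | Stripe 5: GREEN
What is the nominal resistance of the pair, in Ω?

9158 Ω

R1: brown, black, grey → 108; black ×1 → 108 Ω.
R2: white, black, green → 905; brown ×10 → 9050 Ω.
Series: 108 + 9050 = 9158 Ω.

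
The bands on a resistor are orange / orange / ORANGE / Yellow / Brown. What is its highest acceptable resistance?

3363300 Ω

Orange → 3 (first significant figure)
Orange → 3 (second significant figure)
Orange → 3 (third significant figure)
Yellow → ×10^4 multiplier
Brown → ±1% tolerance
333 × 10000 = 3330000 Ω
Highest = 3330000 × (1 + 1/100) = 3363300 Ω.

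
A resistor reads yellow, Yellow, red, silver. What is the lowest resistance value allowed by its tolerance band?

3960 Ω

Yellow → 4 (first significant figure)
Yellow → 4 (second significant figure)
Red → ×10^2 multiplier
Silver → ±10% tolerance
44 × 100 = 4400 Ω
Lowest = 4400 × (1 − 10/100) = 3960 Ω.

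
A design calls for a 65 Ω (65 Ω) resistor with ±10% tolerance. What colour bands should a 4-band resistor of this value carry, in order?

blue, green, black, silver

65 Ω = 65 × 10^0.
6 → blue
5 → green
Multiplier 10^0 → black.
±10% tolerance → silver.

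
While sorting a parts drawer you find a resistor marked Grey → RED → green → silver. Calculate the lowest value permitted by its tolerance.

Grey → 8 (first significant figure)
Red → 2 (second significant figure)
Green → ×10^5 multiplier
Silver → ±10% tolerance
82 × 100000 = 8200000 Ω
Lowest = 8200000 × (1 − 10/100) = 7380000 Ω.

7380000 Ω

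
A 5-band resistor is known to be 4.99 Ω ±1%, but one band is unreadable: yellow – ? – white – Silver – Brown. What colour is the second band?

4.99 Ω = 499 × 10^-2.
The second band gives digit 9 of the significand, and 9 is white.

white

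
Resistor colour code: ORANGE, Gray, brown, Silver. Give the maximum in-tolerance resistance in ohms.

418 Ω

Orange → 3 (first significant figure)
Grey → 8 (second significant figure)
Brown → ×10 multiplier
Silver → ±10% tolerance
38 × 10 = 380 Ω
Maximum = 380 × (1 + 10/100) = 418 Ω.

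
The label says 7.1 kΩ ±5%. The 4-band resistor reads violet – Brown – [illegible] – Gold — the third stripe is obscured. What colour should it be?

red

7100 Ω = 71 × 10^2.
The third band is the multiplier, 10^2, which is red.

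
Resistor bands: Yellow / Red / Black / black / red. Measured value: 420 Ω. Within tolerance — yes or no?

yes

Yellow → 4 (first significant figure)
Red → 2 (second significant figure)
Black → 0 (third significant figure)
Black → ×1 multiplier
Red → ±2% tolerance
420 × 1 = 420 Ω
Allowed range: 411.6 Ω to 428.4 Ω.
420 Ω lies inside that range.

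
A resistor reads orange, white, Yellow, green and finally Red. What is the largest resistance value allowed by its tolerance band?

40188000 Ω

Orange → 3 (first significant figure)
White → 9 (second significant figure)
Yellow → 4 (third significant figure)
Green → ×10^5 multiplier
Red → ±2% tolerance
394 × 100000 = 39400000 Ω
Largest = 39400000 × (1 + 2/100) = 40188000 Ω.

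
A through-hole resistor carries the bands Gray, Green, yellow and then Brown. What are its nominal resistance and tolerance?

850000 Ω ±1%

Grey → 8 (first significant figure)
Green → 5 (second significant figure)
Yellow → ×10^4 multiplier
Brown → ±1% tolerance
85 × 10000 = 850000 Ω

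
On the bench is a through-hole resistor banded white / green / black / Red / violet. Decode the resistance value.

White → 9 (first significant figure)
Green → 5 (second significant figure)
Black → 0 (third significant figure)
Red → ×10^2 multiplier
950 × 100 = 95000 Ω

95000 Ω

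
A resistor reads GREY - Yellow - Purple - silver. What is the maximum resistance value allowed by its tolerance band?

924000000 Ω

Grey → 8 (first significant figure)
Yellow → 4 (second significant figure)
Violet → ×10^7 multiplier
Silver → ±10% tolerance
84 × 10000000 = 840000000 Ω
Maximum = 840000000 × (1 + 10/100) = 924000000 Ω.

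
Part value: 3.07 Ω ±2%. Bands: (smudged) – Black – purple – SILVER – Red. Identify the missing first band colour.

orange

3.07 Ω = 307 × 10^-2.
The first band gives digit 3 of the significand, and 3 is orange.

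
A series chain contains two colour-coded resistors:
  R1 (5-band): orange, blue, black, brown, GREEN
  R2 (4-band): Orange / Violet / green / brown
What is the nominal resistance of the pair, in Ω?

R1: orange, blue, black → 360; brown ×10 → 3600 Ω.
R2: orange, violet → 37; green ×10^5 → 3700000 Ω.
Series: 3600 + 3700000 = 3703600 Ω.

3703600 Ω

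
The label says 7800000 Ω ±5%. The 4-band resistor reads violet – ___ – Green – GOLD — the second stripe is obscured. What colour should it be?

grey

7800000 Ω = 78 × 10^5.
The second band gives digit 8 of the significand, and 8 is grey.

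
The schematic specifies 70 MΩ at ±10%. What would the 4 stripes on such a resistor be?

violet, black, blue, silver

70000000 Ω = 70 × 10^6.
7 → violet
0 → black
Multiplier 10^6 → blue.
±10% tolerance → silver.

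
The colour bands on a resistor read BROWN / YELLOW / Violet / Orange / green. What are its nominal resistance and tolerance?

Brown → 1 (first significant figure)
Yellow → 4 (second significant figure)
Violet → 7 (third significant figure)
Orange → ×10^3 multiplier
Green → ±0.5% tolerance
147 × 1000 = 147000 Ω

147000 Ω ±0.5%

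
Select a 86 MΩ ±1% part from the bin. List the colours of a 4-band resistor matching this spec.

grey, blue, blue, brown

86000000 Ω = 86 × 10^6.
8 → grey
6 → blue
Multiplier 10^6 → blue.
±1% tolerance → brown.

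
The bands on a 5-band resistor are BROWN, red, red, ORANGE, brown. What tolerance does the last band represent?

±1%

The last band, brown, is the tolerance band.
Brown corresponds to ±1%.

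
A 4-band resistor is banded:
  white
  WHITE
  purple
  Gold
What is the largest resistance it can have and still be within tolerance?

White → 9 (first significant figure)
White → 9 (second significant figure)
Violet → ×10^7 multiplier
Gold → ±5% tolerance
99 × 10000000 = 990000000 Ω
Largest = 990000000 × (1 + 5/100) = 1039500000 Ω.

1039500000 Ω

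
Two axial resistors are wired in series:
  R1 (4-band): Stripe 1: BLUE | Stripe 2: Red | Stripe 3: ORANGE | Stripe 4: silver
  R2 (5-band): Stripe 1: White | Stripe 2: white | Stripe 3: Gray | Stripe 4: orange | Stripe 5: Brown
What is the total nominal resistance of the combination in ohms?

1060000 Ω

R1: blue, red → 62; orange ×10^3 → 62000 Ω.
R2: white, white, grey → 998; orange ×10^3 → 998000 Ω.
Series: 62000 + 998000 = 1060000 Ω.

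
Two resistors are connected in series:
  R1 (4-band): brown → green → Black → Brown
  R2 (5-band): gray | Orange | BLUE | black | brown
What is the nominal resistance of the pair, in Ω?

851 Ω

R1: brown, green → 15; black ×1 → 15 Ω.
R2: grey, orange, blue → 836; black ×1 → 836 Ω.
Series: 15 + 836 = 851 Ω.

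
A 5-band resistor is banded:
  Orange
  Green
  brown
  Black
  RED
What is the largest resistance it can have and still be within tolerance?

358.02 Ω

Orange → 3 (first significant figure)
Green → 5 (second significant figure)
Brown → 1 (third significant figure)
Black → ×1 multiplier
Red → ±2% tolerance
351 × 1 = 351 Ω
Largest = 351 × (1 + 2/100) = 358.02 Ω.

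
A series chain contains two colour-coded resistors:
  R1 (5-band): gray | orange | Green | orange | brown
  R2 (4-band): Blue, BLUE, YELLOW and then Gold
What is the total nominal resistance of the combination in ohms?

R1: grey, orange, green → 835; orange ×10^3 → 835000 Ω.
R2: blue, blue → 66; yellow ×10^4 → 660000 Ω.
Series: 835000 + 660000 = 1495000 Ω.

1495000 Ω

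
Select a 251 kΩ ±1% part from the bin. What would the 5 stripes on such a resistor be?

251000 Ω = 251 × 10^3.
2 → red
5 → green
1 → brown
Multiplier 10^3 → orange.
±1% tolerance → brown.

red, green, brown, orange, brown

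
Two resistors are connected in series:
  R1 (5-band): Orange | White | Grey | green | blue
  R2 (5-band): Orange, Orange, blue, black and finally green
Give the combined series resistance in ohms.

39800336 Ω

R1: orange, white, grey → 398; green ×10^5 → 39800000 Ω.
R2: orange, orange, blue → 336; black ×1 → 336 Ω.
Series: 39800000 + 336 = 39800336 Ω.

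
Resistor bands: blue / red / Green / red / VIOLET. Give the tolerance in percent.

The last band, violet, is the tolerance band.
Violet corresponds to ±0.1%.

±0.1%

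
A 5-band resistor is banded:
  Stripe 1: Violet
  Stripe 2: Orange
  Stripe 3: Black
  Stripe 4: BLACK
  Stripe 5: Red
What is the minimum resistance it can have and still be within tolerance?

Violet → 7 (first significant figure)
Orange → 3 (second significant figure)
Black → 0 (third significant figure)
Black → ×1 multiplier
Red → ±2% tolerance
730 × 1 = 730 Ω
Minimum = 730 × (1 − 2/100) = 715.4 Ω.

715.4 Ω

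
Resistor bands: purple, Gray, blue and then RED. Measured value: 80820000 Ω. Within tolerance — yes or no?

no

Violet → 7 (first significant figure)
Grey → 8 (second significant figure)
Blue → ×10^6 multiplier
Red → ±2% tolerance
78 × 1000000 = 78000000 Ω
Allowed range: 76440000 Ω to 79560000 Ω.
80820000 Ω lies outside that range.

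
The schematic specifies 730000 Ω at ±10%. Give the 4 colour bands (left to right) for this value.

730000 Ω = 73 × 10^4.
7 → violet
3 → orange
Multiplier 10^4 → yellow.
±10% tolerance → silver.

violet, orange, yellow, silver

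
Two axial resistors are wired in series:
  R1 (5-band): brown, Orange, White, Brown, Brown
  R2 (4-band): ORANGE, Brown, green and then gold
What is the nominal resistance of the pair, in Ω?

3101390 Ω

R1: brown, orange, white → 139; brown ×10 → 1390 Ω.
R2: orange, brown → 31; green ×10^5 → 3100000 Ω.
Series: 1390 + 3100000 = 3101390 Ω.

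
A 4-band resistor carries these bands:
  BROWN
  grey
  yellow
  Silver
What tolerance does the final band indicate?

±10%

The last band, silver, is the tolerance band.
Silver corresponds to ±10%.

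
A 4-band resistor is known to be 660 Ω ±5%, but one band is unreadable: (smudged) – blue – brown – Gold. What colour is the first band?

blue

660 Ω = 66 × 10^1.
The first band gives digit 6 of the significand, and 6 is blue.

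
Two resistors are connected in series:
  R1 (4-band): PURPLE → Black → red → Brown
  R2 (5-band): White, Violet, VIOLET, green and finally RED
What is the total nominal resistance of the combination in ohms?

R1: violet, black → 70; red ×10^2 → 7000 Ω.
R2: white, violet, violet → 977; green ×10^5 → 97700000 Ω.
Series: 7000 + 97700000 = 97707000 Ω.

97707000 Ω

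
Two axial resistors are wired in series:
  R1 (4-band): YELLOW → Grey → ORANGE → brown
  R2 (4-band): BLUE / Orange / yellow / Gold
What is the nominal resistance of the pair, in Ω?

R1: yellow, grey → 48; orange ×10^3 → 48000 Ω.
R2: blue, orange → 63; yellow ×10^4 → 630000 Ω.
Series: 48000 + 630000 = 678000 Ω.

678000 Ω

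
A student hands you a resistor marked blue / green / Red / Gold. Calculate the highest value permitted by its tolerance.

6825 Ω

Blue → 6 (first significant figure)
Green → 5 (second significant figure)
Red → ×10^2 multiplier
Gold → ±5% tolerance
65 × 100 = 6500 Ω
Highest = 6500 × (1 + 5/100) = 6825 Ω.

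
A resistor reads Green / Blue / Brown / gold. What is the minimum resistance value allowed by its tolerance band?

Green → 5 (first significant figure)
Blue → 6 (second significant figure)
Brown → ×10 multiplier
Gold → ±5% tolerance
56 × 10 = 560 Ω
Minimum = 560 × (1 − 5/100) = 532 Ω.

532 Ω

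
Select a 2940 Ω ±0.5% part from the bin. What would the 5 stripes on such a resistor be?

red, white, yellow, brown, green

2940 Ω = 294 × 10^1.
2 → red
9 → white
4 → yellow
Multiplier 10^1 → brown.
±0.5% tolerance → green.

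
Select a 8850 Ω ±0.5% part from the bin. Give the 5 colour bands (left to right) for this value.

grey, grey, green, brown, green

8850 Ω = 885 × 10^1.
8 → grey
8 → grey
5 → green
Multiplier 10^1 → brown.
±0.5% tolerance → green.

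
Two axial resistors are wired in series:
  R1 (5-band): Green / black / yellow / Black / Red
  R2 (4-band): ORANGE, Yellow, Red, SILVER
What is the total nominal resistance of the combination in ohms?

R1: green, black, yellow → 504; black ×1 → 504 Ω.
R2: orange, yellow → 34; red ×10^2 → 3400 Ω.
Series: 504 + 3400 = 3904 Ω.

3904 Ω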